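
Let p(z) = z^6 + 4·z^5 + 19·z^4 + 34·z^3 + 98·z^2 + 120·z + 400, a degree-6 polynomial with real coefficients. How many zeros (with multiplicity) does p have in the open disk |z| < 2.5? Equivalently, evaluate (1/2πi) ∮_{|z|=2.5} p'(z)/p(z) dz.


The zeros of p are: (-1 + 3i), (-1 - 3i), (-2 + 2i), (-2 - 2i), (1 + 2i), (1 - 2i).
Their magnitudes are: 3.162, 3.162, 2.828, 2.828, 2.236, 2.236.
Zeros with |z| < R = 2.5: (1 + 2i), (1 - 2i).
Count = 2.
By the argument principle, (1/2πi) ∮_{|z|=R} p'(z)/p(z) dz equals exactly this count.

Number of zeros inside |z| < 2.5: 2.


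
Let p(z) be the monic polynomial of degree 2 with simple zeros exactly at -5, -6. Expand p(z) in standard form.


The polynomial is p(z) = ∏_{α ∈ S} (z − α), where S = {-5, -6}.
Expanding the product yields: p(z) = z^2 + 11·z + 30.
The resulting polynomial has degree 2 and real coefficients as required.

p(z) = z^2 + 11·z + 30.


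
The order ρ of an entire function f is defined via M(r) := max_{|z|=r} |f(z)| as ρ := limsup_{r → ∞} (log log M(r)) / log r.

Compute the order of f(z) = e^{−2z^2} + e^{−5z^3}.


Each summand is entire of order 2 and 3 respectively (as in the single-exponential case). The order of a sum is at most the max of the orders, so ρ ≤ 3. For the lower bound: on |z|=r choose arg z so that -5z^3 is real positive; then |e^{-5z^3}| = e^{5r^3} while |e^{-2z^2}| ≤ e^{2r^2} = o(e^{5r^3}). So |f| ≥ e^{5r^3}(1 − o(1)) and ρ ≥ 3. Hence ρ = max(2, 3) = 3.
Therefore ρ = 3.

Order ρ = 3.


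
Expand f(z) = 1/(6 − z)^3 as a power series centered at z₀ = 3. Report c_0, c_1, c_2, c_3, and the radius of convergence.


Let w = z − z₀, so z = z₀ + w.
Then 6 − z = 6 − (z₀ + w) = (6 − z₀) − w = 3 − w.
f(z) = 1/(3 − w)^3 = (1/(3)^3) · (1 − w/(3))^{−3}.
By the binomial series (1−u)^{−3} = Σ_{n≥0} C(n+2, 2) u^n for |u|<1, with u = w/(3):
  c_n = C(n+2, 2) / (3)^(n+3).
  c_0 = 1/(3)^3 = 1/27.
  c_1 = 3/(3)^4 = 1/27.
  c_2 = 6/(3)^5 = 2/81.
  c_3 = 10/(3)^6 = 10/729.
The series is valid for |w/d| < 1, i.e. |z − z₀| < |d|.
Radius of convergence: R = |6 − z₀| = |3| = 3 (distance from z₀ to the singularity z = 6).

c_0 = 1/27, c_1 = 1/27, c_2 = 2/81, c_3 = 10/729; R = 3.


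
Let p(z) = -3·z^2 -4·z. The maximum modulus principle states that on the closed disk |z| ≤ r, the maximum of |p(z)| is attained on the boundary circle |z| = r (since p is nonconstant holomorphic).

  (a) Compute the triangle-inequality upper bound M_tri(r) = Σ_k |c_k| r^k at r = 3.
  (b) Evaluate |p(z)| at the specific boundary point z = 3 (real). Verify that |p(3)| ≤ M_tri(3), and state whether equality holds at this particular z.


Coefficients: c_0 = 0, c_1 = -4, c_2 = -3. Radius r = 3.
Part (a). Triangle bound: M_tri(r) = Σ_k |c_k| r^k
  = |0|·3^0 + |-4|·3^1 + |-3|·3^2
  = 0 + 12 + 27 = 39.
This bounds M(r) := max_{|z|=r} |p(z)| from above; equality holds iff all terms c_k z^k can be made to align in phase at a single z on |z|=r.
Part (b). At z = 3 (real, on the circle |z| = r):
  p(3) = (0)·3^0 + (-4)·3^1 + (-3)·3^2 = -39.
  |p(3)| = 39.
Since all nonzero coefficients share the same sign, |p(3)| = 39 = M_tri(3); the triangle bound is attained at z = 3, so in fact M(r) = 39.

M_tri(3) = 39; |p(3)| = 39; equality at z=3: yes.


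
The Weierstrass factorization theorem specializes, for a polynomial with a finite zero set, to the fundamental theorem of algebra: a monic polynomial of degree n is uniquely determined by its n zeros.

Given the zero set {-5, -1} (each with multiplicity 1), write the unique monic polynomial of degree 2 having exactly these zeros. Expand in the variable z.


The polynomial is p(z) = ∏_{α ∈ S} (z − α), where S = {-5, -1}.
Expanding the product yields: p(z) = z^2 + 6·z + 5.
The resulting polynomial has degree 2 and real coefficients as required.

p(z) = z^2 + 6·z + 5.


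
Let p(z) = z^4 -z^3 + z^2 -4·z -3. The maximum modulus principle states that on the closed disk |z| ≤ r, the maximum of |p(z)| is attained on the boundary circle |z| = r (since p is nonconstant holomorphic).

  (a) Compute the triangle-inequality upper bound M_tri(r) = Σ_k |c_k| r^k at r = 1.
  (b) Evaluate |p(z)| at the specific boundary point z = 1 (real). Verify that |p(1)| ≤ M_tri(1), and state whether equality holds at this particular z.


Coefficients: c_0 = -3, c_1 = -4, c_2 = 1, c_3 = -1, c_4 = 1. Radius r = 1.
Part (a). Triangle bound: M_tri(r) = Σ_k |c_k| r^k
  = |-3|·1^0 + |-4|·1^1 + |1|·1^2 + |-1|·1^3 + |1|·1^4
  = 3 + 4 + 1 + 1 + 1 = 10.
This bounds M(r) := max_{|z|=r} |p(z)| from above; equality holds iff all terms c_k z^k can be made to align in phase at a single z on |z|=r.
Part (b). At z = 1 (real, on the circle |z| = r):
  p(1) = (-3)·1^0 + (-4)·1^1 + (1)·1^2 + (-1)·1^3 + (1)·1^4 = -6.
  |p(1)| = 6.
Check: |p(1)| = 6 ≤ 10 = M_tri(1). ✓ Equality does not hold at z = 1 (the coefficients have mixed signs, so the terms do not all align in phase there).

M_tri(1) = 10; |p(1)| = 6; equality at z=1: no.


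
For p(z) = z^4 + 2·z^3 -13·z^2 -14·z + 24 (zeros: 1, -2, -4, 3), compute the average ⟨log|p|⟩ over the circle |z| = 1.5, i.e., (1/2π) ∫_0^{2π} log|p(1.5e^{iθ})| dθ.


Zeros: -4, -2, 1, 3; r = 1.5.
Inside |z| < r: 1. Outside (|z| ≥ r): -4, -2, 3.
p(0) = 24, so log|p(0)| = log(24) = 3.1781.
Apply Jensen: I(r) = log|p(0)| + Σ_k log(r/|z_k|), summed over zeros inside |z| < r.
  log(r/|z_k|) for z_k = 1: log(1.5/1) = 0.4055
  Outside zeros (-4, -2, 3) contribute nothing to the Jensen sum.
Sum over inside zeros: 0.4055.
I(r) = log|p(0)| + (inside sum) = 3.1781 + 0.4055 = 3.5835.
Note: since some zeros are outside |z| ≤ r, the simplified n·log(r) form does NOT apply — only the inside zeros contribute.

I(r) ≈ 3.5835.


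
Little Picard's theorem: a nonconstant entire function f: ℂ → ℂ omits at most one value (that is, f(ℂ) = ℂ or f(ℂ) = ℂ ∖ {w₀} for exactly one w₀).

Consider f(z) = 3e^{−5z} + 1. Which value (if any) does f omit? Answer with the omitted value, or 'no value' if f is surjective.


Little Picard bounds the complement of f(ℂ) to at most one point.
e^{−5z} is never zero on ℂ, so 3·e^{−5z} takes every value in ℂ ∖ {0}. Adding 1 shifts the range to ℂ ∖ {1}. Thus f omits exactly the value 1.

Omitted value: 1.


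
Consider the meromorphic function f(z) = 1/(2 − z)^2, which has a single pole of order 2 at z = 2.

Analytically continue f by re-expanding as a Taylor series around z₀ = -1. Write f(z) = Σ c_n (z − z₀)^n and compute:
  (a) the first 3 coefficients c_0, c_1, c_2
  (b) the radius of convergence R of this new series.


Let w = z − z₀, so z = z₀ + w.
Then 2 − z = 2 − (z₀ + w) = (2 − z₀) − w = 3 − w.
f(z) = 1/(3 − w)^2 = (1/(3)^2) · (1 − w/(3))^{−2}.
By the binomial series (1−u)^{−2} = Σ_{n≥0} C(n+1, 1) u^n for |u|<1, with u = w/(3):
  c_n = C(n+1, 1) / (3)^(n+2).
  c_0 = 1/(3)^2 = 1/9.
  c_1 = 2/(3)^3 = 2/27.
  c_2 = 3/(3)^4 = 1/27.
The series is valid for |w/d| < 1, i.e. |z − z₀| < |d|.
Radius of convergence: R = |2 − z₀| = |3| = 3 (distance from z₀ to the singularity z = 2).

c_0 = 1/9, c_1 = 2/27, c_2 = 1/27; R = 3.


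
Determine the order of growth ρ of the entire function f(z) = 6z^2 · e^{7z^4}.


M(r) = max_{|z|=r} |6|·|z|^2·|e^{7z^4}| = 6·r^2 · e^{7r^4} (the factors attain their maxima compatibly on |z|=r). Then log M(r) = log 6 + 2·log r + 7r^4, dominated by the last term, so log log M(r) ~ 4·log r. The polynomial factor 6z^2 contributes only a log r term and does not affect the order. ρ = 4.
Therefore ρ = 4.

Order ρ = 4.


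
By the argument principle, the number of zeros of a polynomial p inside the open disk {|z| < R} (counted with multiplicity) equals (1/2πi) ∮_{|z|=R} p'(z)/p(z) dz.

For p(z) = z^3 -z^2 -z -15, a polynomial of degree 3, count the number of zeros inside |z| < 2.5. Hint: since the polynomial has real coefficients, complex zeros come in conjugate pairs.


The zeros of p are: 3, (-1 + 2i), (-1 - 2i).
Their magnitudes are: 3, 2.236, 2.236.
Zeros with |z| < R = 2.5: (-1 + 2i), (-1 - 2i).
Count = 2.
By the argument principle, (1/2πi) ∮_{|z|=R} p'(z)/p(z) dz equals exactly this count.

Number of zeros inside |z| < 2.5: 2.


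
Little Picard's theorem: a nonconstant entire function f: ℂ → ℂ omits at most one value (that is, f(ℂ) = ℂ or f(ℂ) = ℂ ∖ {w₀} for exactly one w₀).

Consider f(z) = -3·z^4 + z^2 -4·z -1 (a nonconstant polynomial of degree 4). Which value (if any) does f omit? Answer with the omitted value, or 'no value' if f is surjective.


Little Picard bounds the complement of f(ℂ) to at most one point.
For every w ∈ ℂ, the equation p(z) − w = 0 is a nonconstant polynomial in z and hence has at least one root by the fundamental theorem of algebra. So p is surjective onto ℂ, omitting no value.

Omitted value: no value.


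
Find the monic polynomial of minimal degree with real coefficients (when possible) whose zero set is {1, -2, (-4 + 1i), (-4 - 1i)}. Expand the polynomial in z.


The polynomial is p(z) = ∏_{α ∈ S} (z − α), where S = {1, -2, (-4 + 1i), (-4 - 1i)}.
Expanding the product yields: p(z) = z^4 + 9·z^3 + 23·z^2 + z -34.
Note conjugate pairs combine to real quadratics: (z − (-4+1i))(z − (-4−1i)) = z² + 8z + 17.
The resulting polynomial has degree 4 and real coefficients as required.

p(z) = z^4 + 9·z^3 + 23·z^2 + z -34.


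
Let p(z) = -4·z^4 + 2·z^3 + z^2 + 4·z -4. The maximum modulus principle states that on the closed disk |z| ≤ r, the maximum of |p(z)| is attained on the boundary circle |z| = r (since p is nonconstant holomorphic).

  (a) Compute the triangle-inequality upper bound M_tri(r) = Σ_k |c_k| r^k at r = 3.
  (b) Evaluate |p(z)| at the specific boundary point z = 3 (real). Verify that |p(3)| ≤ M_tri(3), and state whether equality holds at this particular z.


Coefficients: c_0 = -4, c_1 = 4, c_2 = 1, c_3 = 2, c_4 = -4. Radius r = 3.
Part (a). Triangle bound: M_tri(r) = Σ_k |c_k| r^k
  = |-4|·3^0 + |4|·3^1 + |1|·3^2 + |2|·3^3 + |-4|·3^4
  = 4 + 12 + 9 + 54 + 324 = 403.
This bounds M(r) := max_{|z|=r} |p(z)| from above; equality holds iff all terms c_k z^k can be made to align in phase at a single z on |z|=r.
Part (b). At z = 3 (real, on the circle |z| = r):
  p(3) = (-4)·3^0 + (4)·3^1 + (1)·3^2 + (2)·3^3 + (-4)·3^4 = -253.
  |p(3)| = 253.
Check: |p(3)| = 253 ≤ 403 = M_tri(3). ✓ Equality does not hold at z = 3 (the coefficients have mixed signs, so the terms do not all align in phase there).

M_tri(3) = 403; |p(3)| = 253; equality at z=3: no.


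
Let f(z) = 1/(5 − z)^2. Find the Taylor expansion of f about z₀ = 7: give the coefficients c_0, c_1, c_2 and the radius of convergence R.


Let w = z − z₀, so z = z₀ + w.
Then 5 − z = 5 − (z₀ + w) = (5 − z₀) − w = -2 − w.
f(z) = 1/(-2 − w)^2 = (1/(-2)^2) · (1 − w/(-2))^{−2}.
By the binomial series (1−u)^{−2} = Σ_{n≥0} C(n+1, 1) u^n for |u|<1, with u = w/(-2):
  c_n = C(n+1, 1) / (-2)^(n+2).
  c_0 = 1/(-2)^2 = 1/4.
  c_1 = 2/(-2)^3 = -1/4.
  c_2 = 3/(-2)^4 = 3/16.
The series is valid for |w/d| < 1, i.e. |z − z₀| < |d|.
Radius of convergence: R = |5 − z₀| = |-2| = 2 (distance from z₀ to the singularity z = 5).

c_0 = 1/4, c_1 = -1/4, c_2 = 3/16; R = 2.


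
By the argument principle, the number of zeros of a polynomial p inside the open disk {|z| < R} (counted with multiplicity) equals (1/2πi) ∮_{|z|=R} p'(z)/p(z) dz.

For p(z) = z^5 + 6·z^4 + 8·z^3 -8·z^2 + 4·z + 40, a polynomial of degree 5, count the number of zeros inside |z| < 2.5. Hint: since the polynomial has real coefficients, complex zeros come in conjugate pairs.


The zeros of p are: -2, (1 + 1i), (1 - 1i), (-3 + 1i), (-3 - 1i).
Their magnitudes are: 2, 1.414, 1.414, 3.162, 3.162.
Zeros with |z| < R = 2.5: -2, (1 + 1i), (1 - 1i).
Count = 3.
By the argument principle, (1/2πi) ∮_{|z|=R} p'(z)/p(z) dz equals exactly this count.

Number of zeros inside |z| < 2.5: 3.


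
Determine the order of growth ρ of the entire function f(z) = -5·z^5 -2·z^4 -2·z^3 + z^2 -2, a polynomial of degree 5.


|f(z)| ≤ Σ|c_k|·r^k = O(r^5) as r → ∞. Polynomial growth is O(e^{r^ε}) for every ε > 0 (since r^5/e^{r^ε} → 0), so ρ ≤ ε for all ε > 0, i.e. ρ = 0. Every nonconstant polynomial has order 0.
Therefore ρ = 0.

Order ρ = 0.


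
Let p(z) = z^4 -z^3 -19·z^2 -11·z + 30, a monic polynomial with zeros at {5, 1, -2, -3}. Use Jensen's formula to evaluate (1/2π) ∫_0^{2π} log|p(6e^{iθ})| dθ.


Zeros: -3, -2, 1, 5; r = 6.
Inside |z| < r: -3, -2, 1, 5. Outside (|z| ≥ r): ∅.
p(0) = 30, so log|p(0)| = log(30) = 3.4012.
Apply Jensen: I(r) = log|p(0)| + Σ_k log(r/|z_k|), summed over zeros inside |z| < r.
  log(r/|z_k|) for z_k = 5: log(6/5) = 0.1823
  log(r/|z_k|) for z_k = 1: log(6/1) = 1.7918
  log(r/|z_k|) for z_k = -2: log(6/2) = 1.0986
  log(r/|z_k|) for z_k = -3: log(6/3) = 0.6931
Sum over inside zeros: 3.7658.
I(r) = log|p(0)| + (inside sum) = 3.4012 + 3.7658 = 7.1670.
Closed form (all zeros inside, monic): I(r) = n·log(r) = 4·log(6) = 7.1670. ✓

I(r) ≈ 7.1670.


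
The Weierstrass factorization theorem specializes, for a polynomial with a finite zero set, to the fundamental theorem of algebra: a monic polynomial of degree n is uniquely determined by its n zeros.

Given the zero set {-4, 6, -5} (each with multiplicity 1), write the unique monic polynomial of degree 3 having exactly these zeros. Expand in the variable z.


The polynomial is p(z) = ∏_{α ∈ S} (z − α), where S = {-4, 6, -5}.
Expanding the product yields: p(z) = z^3 + 3·z^2 -34·z -120.
The resulting polynomial has degree 3 and real coefficients as required.

p(z) = z^3 + 3·z^2 -34·z -120.


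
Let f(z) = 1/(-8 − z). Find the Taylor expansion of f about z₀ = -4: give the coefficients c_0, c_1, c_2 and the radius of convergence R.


Let w = z − z₀, so z = z₀ + w.
Then -8 − z = -8 − (z₀ + w) = (-8 − z₀) − w = -4 − w.
f(z) = 1/(-4 − w) = (1/(-4)) · 1/(1 − w/(-4)) = Σ_{n≥0} w^n / (-4)^(n+1).
So c_n = 1/(-4)^(n+1):
  c_0 = 1/(-4)^1 = -1/4.
  c_1 = 1/(-4)^2 = 1/16.
  c_2 = 1/(-4)^3 = -1/64.
The series is valid for |w/d| < 1, i.e. |z − z₀| < |d|.
Radius of convergence: R = |-8 − z₀| = |-4| = 4 (distance from z₀ to the singularity z = -8).

c_0 = -1/4, c_1 = 1/16, c_2 = -1/64; R = 4.


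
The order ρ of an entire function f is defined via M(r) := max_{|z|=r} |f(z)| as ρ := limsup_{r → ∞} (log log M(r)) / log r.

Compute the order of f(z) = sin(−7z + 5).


sin(w) is a linear combination of e^{iw} and e^{−iw} (or e^w, e^{−w} in the hyperbolic case), so |sin(w)| ≤ e^{|w|}. With w = −7z + 5, |w| ≤ 7|z| + 5 = 7r + 5 on |z| = r, giving M(r) ≤ e^{7r + 5}, so ρ ≤ 1. On a suitable ray (z = it for sin/cos; z = t for sinh/cosh, t real → ∞), |sin(−7z + 5)| grows like e^{7|t|}/2, so ρ ≥ 1. Hence ρ = 1.
Therefore ρ = 1.

Order ρ = 1.


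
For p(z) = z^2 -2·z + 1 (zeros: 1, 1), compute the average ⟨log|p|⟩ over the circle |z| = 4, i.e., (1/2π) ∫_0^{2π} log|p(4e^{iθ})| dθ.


Zeros: 1, 1; r = 4.
Inside |z| < r: 1, 1. Outside (|z| ≥ r): ∅.
p(0) = 1, so log|p(0)| = log(1) = 0.0000.
Apply Jensen: I(r) = log|p(0)| + Σ_k log(r/|z_k|), summed over zeros inside |z| < r.
  log(r/|z_k|) for z_k = 1: log(4/1) = 1.3863
  log(r/|z_k|) for z_k = 1: log(4/1) = 1.3863
Sum over inside zeros: 2.7726.
I(r) = log|p(0)| + (inside sum) = 0.0000 + 2.7726 = 2.7726.
Closed form (all zeros inside, monic): I(r) = n·log(r) = 2·log(4) = 2.7726. ✓

I(r) ≈ 2.7726.


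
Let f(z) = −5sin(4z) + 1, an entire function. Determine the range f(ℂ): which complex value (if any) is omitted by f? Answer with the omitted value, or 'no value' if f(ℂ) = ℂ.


Little Picard bounds the complement of f(ℂ) to at most one point.
sin is entire and surjective onto ℂ: for every w ∈ ℂ, sin(ζ) = w has a solution ζ ∈ ℂ (e.g., via the complex inverse arcsin). With ζ = 4z this gives z = ζ/(4). Then -5·sin(4z) takes every value in -5·ℂ = ℂ, and adding 1 is a bijection of ℂ. So f is surjective and omits no value. (Note: only on the real line is sin bounded by [−1, 1].)

Omitted value: no value.


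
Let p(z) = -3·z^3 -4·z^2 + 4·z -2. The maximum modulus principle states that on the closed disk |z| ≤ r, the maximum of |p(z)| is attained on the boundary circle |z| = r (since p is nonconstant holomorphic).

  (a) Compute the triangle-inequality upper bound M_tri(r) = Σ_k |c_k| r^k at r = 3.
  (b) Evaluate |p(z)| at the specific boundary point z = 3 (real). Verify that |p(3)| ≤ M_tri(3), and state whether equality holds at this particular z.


Coefficients: c_0 = -2, c_1 = 4, c_2 = -4, c_3 = -3. Radius r = 3.
Part (a). Triangle bound: M_tri(r) = Σ_k |c_k| r^k
  = |-2|·3^0 + |4|·3^1 + |-4|·3^2 + |-3|·3^3
  = 2 + 12 + 36 + 81 = 131.
This bounds M(r) := max_{|z|=r} |p(z)| from above; equality holds iff all terms c_k z^k can be made to align in phase at a single z on |z|=r.
Part (b). At z = 3 (real, on the circle |z| = r):
  p(3) = (-2)·3^0 + (4)·3^1 + (-4)·3^2 + (-3)·3^3 = -107.
  |p(3)| = 107.
Check: |p(3)| = 107 ≤ 131 = M_tri(3). ✓ Equality does not hold at z = 3 (the coefficients have mixed signs, so the terms do not all align in phase there).

M_tri(3) = 131; |p(3)| = 107; equality at z=3: no.


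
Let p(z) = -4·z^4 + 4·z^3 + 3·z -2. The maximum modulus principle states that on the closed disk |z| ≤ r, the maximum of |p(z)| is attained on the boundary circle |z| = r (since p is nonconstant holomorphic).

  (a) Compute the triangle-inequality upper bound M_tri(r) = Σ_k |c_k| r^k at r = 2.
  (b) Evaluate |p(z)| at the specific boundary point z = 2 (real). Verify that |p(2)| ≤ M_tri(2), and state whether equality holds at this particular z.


Coefficients: c_0 = -2, c_1 = 3, c_2 = 0, c_3 = 4, c_4 = -4. Radius r = 2.
Part (a). Triangle bound: M_tri(r) = Σ_k |c_k| r^k
  = |-2|·2^0 + |3|·2^1 + |0|·2^2 + |4|·2^3 + |-4|·2^4
  = 2 + 6 + 0 + 32 + 64 = 104.
This bounds M(r) := max_{|z|=r} |p(z)| from above; equality holds iff all terms c_k z^k can be made to align in phase at a single z on |z|=r.
Part (b). At z = 2 (real, on the circle |z| = r):
  p(2) = (-2)·2^0 + (3)·2^1 + (0)·2^2 + (4)·2^3 + (-4)·2^4 = -28.
  |p(2)| = 28.
Check: |p(2)| = 28 ≤ 104 = M_tri(2). ✓ Equality does not hold at z = 2 (the coefficients have mixed signs, so the terms do not all align in phase there).

M_tri(2) = 104; |p(2)| = 28; equality at z=2: no.


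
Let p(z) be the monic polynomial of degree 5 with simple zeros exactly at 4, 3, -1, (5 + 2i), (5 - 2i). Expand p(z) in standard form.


The polynomial is p(z) = ∏_{α ∈ S} (z − α), where S = {4, 3, -1, (5 + 2i), (5 - 2i)}.
Expanding the product yields: p(z) = z^5 -16·z^4 + 94·z^3 -212·z^2 + 25·z + 348.
Note conjugate pairs combine to real quadratics: (z − (5+2i))(z − (5−2i)) = z² − 10z + 29.
The resulting polynomial has degree 5 and real coefficients as required.

p(z) = z^5 -16·z^4 + 94·z^3 -212·z^2 + 25·z + 348.


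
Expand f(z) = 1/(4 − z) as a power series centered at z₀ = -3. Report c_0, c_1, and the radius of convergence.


Let w = z − z₀, so z = z₀ + w.
Then 4 − z = 4 − (z₀ + w) = (4 − z₀) − w = 7 − w.
f(z) = 1/(7 − w) = (1/(7)) · 1/(1 − w/(7)) = Σ_{n≥0} w^n / (7)^(n+1).
So c_n = 1/(7)^(n+1):
  c_0 = 1/(7)^1 = 1/7.
  c_1 = 1/(7)^2 = 1/49.
The series is valid for |w/d| < 1, i.e. |z − z₀| < |d|.
Radius of convergence: R = |4 − z₀| = |7| = 7 (distance from z₀ to the singularity z = 4).

c_0 = 1/7, c_1 = 1/49; R = 7.


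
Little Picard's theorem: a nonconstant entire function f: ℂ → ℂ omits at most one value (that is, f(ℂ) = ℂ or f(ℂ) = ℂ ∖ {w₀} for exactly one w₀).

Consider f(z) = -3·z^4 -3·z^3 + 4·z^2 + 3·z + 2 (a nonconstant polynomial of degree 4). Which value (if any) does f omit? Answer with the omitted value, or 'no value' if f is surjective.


Little Picard bounds the complement of f(ℂ) to at most one point.
For every w ∈ ℂ, the equation p(z) − w = 0 is a nonconstant polynomial in z and hence has at least one root by the fundamental theorem of algebra. So p is surjective onto ℂ, omitting no value.

Omitted value: no value.


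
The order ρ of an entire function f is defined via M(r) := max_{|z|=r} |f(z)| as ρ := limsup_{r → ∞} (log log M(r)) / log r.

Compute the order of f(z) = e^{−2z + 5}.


|e^{−2z + 5}| = e^{Re(-2·z) + 5} ≤ e^{2|z|^1 + 5} = e^{2r^1 + 5} on |z| = r, so ρ ≤ 1. Choosing z on |z|=r so that -2·z is real positive (always possible by picking arg z appropriately) gives |f(z)| = e^{2r^1 + 5}, matching the bound. The additive constant 5 does not affect log log M(r) ~ 1·log r. Hence ρ = 1.
Therefore ρ = 1.

Order ρ = 1.


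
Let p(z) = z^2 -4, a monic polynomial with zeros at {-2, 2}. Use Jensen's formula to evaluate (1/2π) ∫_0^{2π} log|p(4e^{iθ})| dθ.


Zeros: -2, 2; r = 4.
Inside |z| < r: -2, 2. Outside (|z| ≥ r): ∅.
p(0) = -4, so log|p(0)| = log(4) = 1.3863.
Apply Jensen: I(r) = log|p(0)| + Σ_k log(r/|z_k|), summed over zeros inside |z| < r.
  log(r/|z_k|) for z_k = -2: log(4/2) = 0.6931
  log(r/|z_k|) for z_k = 2: log(4/2) = 0.6931
Sum over inside zeros: 1.3863.
I(r) = log|p(0)| + (inside sum) = 1.3863 + 1.3863 = 2.7726.
Closed form (all zeros inside, monic): I(r) = n·log(r) = 2·log(4) = 2.7726. ✓

I(r) ≈ 2.7726.


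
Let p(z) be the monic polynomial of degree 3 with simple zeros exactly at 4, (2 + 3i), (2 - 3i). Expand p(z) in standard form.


The polynomial is p(z) = ∏_{α ∈ S} (z − α), where S = {4, (2 + 3i), (2 - 3i)}.
Expanding the product yields: p(z) = z^3 -8·z^2 + 29·z -52.
Note conjugate pairs combine to real quadratics: (z − (2+3i))(z − (2−3i)) = z² − 4z + 13.
The resulting polynomial has degree 3 and real coefficients as required.

p(z) = z^3 -8·z^2 + 29·z -52.


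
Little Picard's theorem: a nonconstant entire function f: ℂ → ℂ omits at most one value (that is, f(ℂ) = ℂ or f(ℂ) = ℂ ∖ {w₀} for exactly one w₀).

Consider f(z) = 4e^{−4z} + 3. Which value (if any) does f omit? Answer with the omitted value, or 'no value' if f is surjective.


Little Picard bounds the complement of f(ℂ) to at most one point.
e^{−4z} is never zero on ℂ, so 4·e^{−4z} takes every value in ℂ ∖ {0}. Adding 3 shifts the range to ℂ ∖ {3}. Thus f omits exactly the value 3.

Omitted value: 3.


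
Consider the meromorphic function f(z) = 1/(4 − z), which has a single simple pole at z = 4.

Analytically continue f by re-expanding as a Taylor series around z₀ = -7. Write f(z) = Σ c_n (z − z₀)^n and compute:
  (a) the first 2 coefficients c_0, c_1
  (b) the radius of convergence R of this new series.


Let w = z − z₀, so z = z₀ + w.
Then 4 − z = 4 − (z₀ + w) = (4 − z₀) − w = 11 − w.
f(z) = 1/(11 − w) = (1/(11)) · 1/(1 − w/(11)) = Σ_{n≥0} w^n / (11)^(n+1).
So c_n = 1/(11)^(n+1):
  c_0 = 1/(11)^1 = 1/11.
  c_1 = 1/(11)^2 = 1/121.
The series is valid for |w/d| < 1, i.e. |z − z₀| < |d|.
Radius of convergence: R = |4 − z₀| = |11| = 11 (distance from z₀ to the singularity z = 4).

c_0 = 1/11, c_1 = 1/121; R = 11.


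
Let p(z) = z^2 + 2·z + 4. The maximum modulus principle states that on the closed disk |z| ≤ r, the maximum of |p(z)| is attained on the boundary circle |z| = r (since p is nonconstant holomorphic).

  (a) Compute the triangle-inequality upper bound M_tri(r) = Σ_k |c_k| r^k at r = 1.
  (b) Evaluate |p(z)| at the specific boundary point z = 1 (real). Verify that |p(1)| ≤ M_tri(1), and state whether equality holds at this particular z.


Coefficients: c_0 = 4, c_1 = 2, c_2 = 1. Radius r = 1.
Part (a). Triangle bound: M_tri(r) = Σ_k |c_k| r^k
  = |4|·1^0 + |2|·1^1 + |1|·1^2
  = 4 + 2 + 1 = 7.
This bounds M(r) := max_{|z|=r} |p(z)| from above; equality holds iff all terms c_k z^k can be made to align in phase at a single z on |z|=r.
Part (b). At z = 1 (real, on the circle |z| = r):
  p(1) = (4)·1^0 + (2)·1^1 + (1)·1^2 = 7.
  |p(1)| = 7.
Since all nonzero coefficients share the same sign, |p(1)| = 7 = M_tri(1); the triangle bound is attained at z = 1, so in fact M(r) = 7.

M_tri(1) = 7; |p(1)| = 7; equality at z=1: yes.


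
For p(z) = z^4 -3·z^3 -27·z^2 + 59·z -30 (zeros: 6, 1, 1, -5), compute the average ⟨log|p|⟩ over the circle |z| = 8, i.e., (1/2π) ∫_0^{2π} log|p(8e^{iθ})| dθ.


Zeros: -5, 1, 1, 6; r = 8.
Inside |z| < r: -5, 1, 1, 6. Outside (|z| ≥ r): ∅.
p(0) = -30, so log|p(0)| = log(30) = 3.4012.
Apply Jensen: I(r) = log|p(0)| + Σ_k log(r/|z_k|), summed over zeros inside |z| < r.
  log(r/|z_k|) for z_k = 6: log(8/6) = 0.2877
  log(r/|z_k|) for z_k = 1: log(8/1) = 2.0794
  log(r/|z_k|) for z_k = 1: log(8/1) = 2.0794
  log(r/|z_k|) for z_k = -5: log(8/5) = 0.4700
Sum over inside zeros: 4.9166.
I(r) = log|p(0)| + (inside sum) = 3.4012 + 4.9166 = 8.3178.
Closed form (all zeros inside, monic): I(r) = n·log(r) = 4·log(8) = 8.3178. ✓

I(r) ≈ 8.3178.


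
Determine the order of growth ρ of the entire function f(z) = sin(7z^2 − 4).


Write sin(w) = (e^{iw} ± e^{−iw})/(2 or 2i), so |sin(w)| ≤ e^{|w|}. With w = 7z^2 − 4, |w| ≤ 7r^2 + 4 on |z|=r, giving M(r) ≤ e^{7r^2 + 4} and ρ ≤ 2. For the lower bound, choose z on |z|=r with 7z^2 purely imaginary of modulus 7r^2; then |sin(7z^2 − 4)| grows like e^{7r^2}/2, so ρ ≥ 2. Hence ρ = 2.
Therefore ρ = 2.

Order ρ = 2.


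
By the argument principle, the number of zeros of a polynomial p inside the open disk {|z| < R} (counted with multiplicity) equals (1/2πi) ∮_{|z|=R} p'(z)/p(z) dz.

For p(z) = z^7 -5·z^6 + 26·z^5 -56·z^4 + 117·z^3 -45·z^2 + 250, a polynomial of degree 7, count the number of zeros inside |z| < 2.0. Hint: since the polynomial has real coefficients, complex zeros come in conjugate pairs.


The zeros of p are: (1 + 3i), (1 - 3i), -1, (1 + 2i), (1 - 2i), (1 + 2i), (1 - 2i).
Their magnitudes are: 3.162, 3.162, 1, 2.236, 2.236, 2.236, 2.236.
Zeros with |z| < R = 2.0: -1.
Count = 1.
By the argument principle, (1/2πi) ∮_{|z|=R} p'(z)/p(z) dz equals exactly this count.

Number of zeros inside |z| < 2.0: 1.


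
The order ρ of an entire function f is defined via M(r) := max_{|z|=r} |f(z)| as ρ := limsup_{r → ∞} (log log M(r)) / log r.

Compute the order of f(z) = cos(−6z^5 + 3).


Write cos(w) = (e^{iw} ± e^{−iw})/(2 or 2i), so |cos(w)| ≤ e^{|w|}. With w = −6z^5 + 3, |w| ≤ 6r^5 + 3 on |z|=r, giving M(r) ≤ e^{6r^5 + 3} and ρ ≤ 5. For the lower bound, choose z on |z|=r with -6z^5 purely imaginary of modulus 6r^5; then |cos(−6z^5 + 3)| grows like e^{6r^5}/2, so ρ ≥ 5. Hence ρ = 5.
Therefore ρ = 5.

Order ρ = 5.


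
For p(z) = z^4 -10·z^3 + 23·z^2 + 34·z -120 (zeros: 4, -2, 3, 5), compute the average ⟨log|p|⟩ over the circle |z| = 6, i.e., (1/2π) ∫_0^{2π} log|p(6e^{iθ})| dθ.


Zeros: -2, 3, 4, 5; r = 6.
Inside |z| < r: -2, 3, 4, 5. Outside (|z| ≥ r): ∅.
p(0) = -120, so log|p(0)| = log(120) = 4.7875.
Apply Jensen: I(r) = log|p(0)| + Σ_k log(r/|z_k|), summed over zeros inside |z| < r.
  log(r/|z_k|) for z_k = 4: log(6/4) = 0.4055
  log(r/|z_k|) for z_k = -2: log(6/2) = 1.0986
  log(r/|z_k|) for z_k = 3: log(6/3) = 0.6931
  log(r/|z_k|) for z_k = 5: log(6/5) = 0.1823
Sum over inside zeros: 2.3795.
I(r) = log|p(0)| + (inside sum) = 4.7875 + 2.3795 = 7.1670.
Closed form (all zeros inside, monic): I(r) = n·log(r) = 4·log(6) = 7.1670. ✓

I(r) ≈ 7.1670.


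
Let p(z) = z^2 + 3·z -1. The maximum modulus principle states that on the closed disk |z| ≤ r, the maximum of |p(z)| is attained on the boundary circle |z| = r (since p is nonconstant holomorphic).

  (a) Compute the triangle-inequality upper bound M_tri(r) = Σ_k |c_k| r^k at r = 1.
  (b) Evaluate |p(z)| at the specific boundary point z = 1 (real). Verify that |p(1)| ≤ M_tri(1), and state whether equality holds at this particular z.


Coefficients: c_0 = -1, c_1 = 3, c_2 = 1. Radius r = 1.
Part (a). Triangle bound: M_tri(r) = Σ_k |c_k| r^k
  = |-1|·1^0 + |3|·1^1 + |1|·1^2
  = 1 + 3 + 1 = 5.
This bounds M(r) := max_{|z|=r} |p(z)| from above; equality holds iff all terms c_k z^k can be made to align in phase at a single z on |z|=r.
Part (b). At z = 1 (real, on the circle |z| = r):
  p(1) = (-1)·1^0 + (3)·1^1 + (1)·1^2 = 3.
  |p(1)| = 3.
Check: |p(1)| = 3 ≤ 5 = M_tri(1). ✓ Equality does not hold at z = 1 (the coefficients have mixed signs, so the terms do not all align in phase there).

M_tri(1) = 5; |p(1)| = 3; equality at z=1: no.


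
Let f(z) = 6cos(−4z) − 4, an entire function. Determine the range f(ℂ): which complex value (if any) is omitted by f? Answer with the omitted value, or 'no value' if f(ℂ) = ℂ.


Little Picard bounds the complement of f(ℂ) to at most one point.
cos is entire and surjective onto ℂ: for every w ∈ ℂ, cos(ζ) = w has a solution ζ ∈ ℂ (e.g., via the complex inverse arccos). With ζ = −4z this gives z = ζ/(-4). Then 6·cos(−4z) takes every value in 6·ℂ = ℂ, and adding -4 is a bijection of ℂ. So f is surjective and omits no value. (Note: only on the real line is cos bounded by [−1, 1].)

Omitted value: no value.


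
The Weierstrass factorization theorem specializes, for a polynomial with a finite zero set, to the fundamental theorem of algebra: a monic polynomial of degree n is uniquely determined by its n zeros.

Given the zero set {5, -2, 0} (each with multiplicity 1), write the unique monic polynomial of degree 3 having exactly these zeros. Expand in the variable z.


The polynomial is p(z) = ∏_{α ∈ S} (z − α), where S = {5, -2, 0}.
Expanding the product yields: p(z) = z^3 -3·z^2 -10·z.
The resulting polynomial has degree 3 and real coefficients as required.

p(z) = z^3 -3·z^2 -10·z.


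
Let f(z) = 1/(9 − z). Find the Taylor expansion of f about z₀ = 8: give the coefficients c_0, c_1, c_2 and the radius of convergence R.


Let w = z − z₀, so z = z₀ + w.
Then 9 − z = 9 − (z₀ + w) = (9 − z₀) − w = 1 − w.
f(z) = 1/(1 − w) = (1/(1)) · 1/(1 − w/(1)) = Σ_{n≥0} w^n / (1)^(n+1).
So c_n = 1/(1)^(n+1):
  c_0 = 1/(1)^1 = 1.
  c_1 = 1/(1)^2 = 1.
  c_2 = 1/(1)^3 = 1.
The series is valid for |w/d| < 1, i.e. |z − z₀| < |d|.
Radius of convergence: R = |9 − z₀| = |1| = 1 (distance from z₀ to the singularity z = 9).

c_0 = 1, c_1 = 1, c_2 = 1; R = 1.


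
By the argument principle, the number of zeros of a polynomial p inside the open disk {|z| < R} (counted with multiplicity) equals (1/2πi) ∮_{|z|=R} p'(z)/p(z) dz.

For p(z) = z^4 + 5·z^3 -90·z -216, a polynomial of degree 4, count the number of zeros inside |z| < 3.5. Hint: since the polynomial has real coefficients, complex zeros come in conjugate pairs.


The zeros of p are: (-3 + 3i), (-3 - 3i), -3, 4.
Their magnitudes are: 4.243, 4.243, 3, 4.
Zeros with |z| < R = 3.5: -3.
Count = 1.
By the argument principle, (1/2πi) ∮_{|z|=R} p'(z)/p(z) dz equals exactly this count.

Number of zeros inside |z| < 3.5: 1.


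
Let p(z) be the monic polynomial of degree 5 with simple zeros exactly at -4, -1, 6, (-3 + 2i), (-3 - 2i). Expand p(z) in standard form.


The polynomial is p(z) = ∏_{α ∈ S} (z − α), where S = {-4, -1, 6, (-3 + 2i), (-3 - 2i)}.
Expanding the product yields: p(z) = z^5 + 5·z^4 -19·z^3 -193·z^2 -482·z -312.
Note conjugate pairs combine to real quadratics: (z − (-3+2i))(z − (-3−2i)) = z² + 6z + 13.
The resulting polynomial has degree 5 and real coefficients as required.

p(z) = z^5 + 5·z^4 -19·z^3 -193·z^2 -482·z -312.


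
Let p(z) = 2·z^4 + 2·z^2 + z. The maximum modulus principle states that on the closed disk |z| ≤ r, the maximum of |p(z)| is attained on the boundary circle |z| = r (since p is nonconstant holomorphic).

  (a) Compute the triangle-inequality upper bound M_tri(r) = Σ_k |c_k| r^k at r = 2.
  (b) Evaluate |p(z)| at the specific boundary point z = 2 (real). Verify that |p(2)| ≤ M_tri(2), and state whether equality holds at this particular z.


Coefficients: c_0 = 0, c_1 = 1, c_2 = 2, c_3 = 0, c_4 = 2. Radius r = 2.
Part (a). Triangle bound: M_tri(r) = Σ_k |c_k| r^k
  = |0|·2^0 + |1|·2^1 + |2|·2^2 + |0|·2^3 + |2|·2^4
  = 0 + 2 + 8 + 0 + 32 = 42.
This bounds M(r) := max_{|z|=r} |p(z)| from above; equality holds iff all terms c_k z^k can be made to align in phase at a single z on |z|=r.
Part (b). At z = 2 (real, on the circle |z| = r):
  p(2) = (0)·2^0 + (1)·2^1 + (2)·2^2 + (0)·2^3 + (2)·2^4 = 42.
  |p(2)| = 42.
Since all nonzero coefficients share the same sign, |p(2)| = 42 = M_tri(2); the triangle bound is attained at z = 2, so in fact M(r) = 42.

M_tri(2) = 42; |p(2)| = 42; equality at z=2: yes.


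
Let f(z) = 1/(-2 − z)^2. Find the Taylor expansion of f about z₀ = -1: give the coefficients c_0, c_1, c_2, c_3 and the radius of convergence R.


Let w = z − z₀, so z = z₀ + w.
Then -2 − z = -2 − (z₀ + w) = (-2 − z₀) − w = -1 − w.
f(z) = 1/(-1 − w)^2 = (1/(-1)^2) · (1 − w/(-1))^{−2}.
By the binomial series (1−u)^{−2} = Σ_{n≥0} C(n+1, 1) u^n for |u|<1, with u = w/(-1):
  c_n = C(n+1, 1) / (-1)^(n+2).
  c_0 = 1/(-1)^2 = 1.
  c_1 = 2/(-1)^3 = -2.
  c_2 = 3/(-1)^4 = 3.
  c_3 = 4/(-1)^5 = -4.
The series is valid for |w/d| < 1, i.e. |z − z₀| < |d|.
Radius of convergence: R = |-2 − z₀| = |-1| = 1 (distance from z₀ to the singularity z = -2).

c_0 = 1, c_1 = -2, c_2 = 3, c_3 = -4; R = 1.


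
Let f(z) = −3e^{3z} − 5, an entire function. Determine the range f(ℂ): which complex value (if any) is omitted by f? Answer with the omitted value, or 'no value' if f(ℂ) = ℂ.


Little Picard bounds the complement of f(ℂ) to at most one point.
e^{3z} is never zero on ℂ, so -3·e^{3z} takes every value in ℂ ∖ {0}. Adding -5 shifts the range to ℂ ∖ {-5}. Thus f omits exactly the value -5.

Omitted value: -5.


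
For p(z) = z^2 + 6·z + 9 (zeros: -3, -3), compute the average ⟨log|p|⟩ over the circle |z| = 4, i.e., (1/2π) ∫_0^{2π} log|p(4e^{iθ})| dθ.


Zeros: -3, -3; r = 4.
Inside |z| < r: -3, -3. Outside (|z| ≥ r): ∅.
p(0) = 9, so log|p(0)| = log(9) = 2.1972.
Apply Jensen: I(r) = log|p(0)| + Σ_k log(r/|z_k|), summed over zeros inside |z| < r.
  log(r/|z_k|) for z_k = -3: log(4/3) = 0.2877
  log(r/|z_k|) for z_k = -3: log(4/3) = 0.2877
Sum over inside zeros: 0.5754.
I(r) = log|p(0)| + (inside sum) = 2.1972 + 0.5754 = 2.7726.
Closed form (all zeros inside, monic): I(r) = n·log(r) = 2·log(4) = 2.7726. ✓

I(r) ≈ 2.7726.


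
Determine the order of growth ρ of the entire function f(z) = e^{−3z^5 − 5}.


|e^{−3z^5 − 5}| = e^{Re(-3·z^5) + -5} ≤ e^{3|z|^5 + -5} = e^{3r^5 + -5} on |z| = r, so ρ ≤ 5. Choosing z on |z|=r so that -3·z^5 is real positive (always possible by picking arg z appropriately) gives |f(z)| = e^{3r^5 + -5}, matching the bound. The additive constant -5 does not affect log log M(r) ~ 5·log r. Hence ρ = 5.
Therefore ρ = 5.

Order ρ = 5.


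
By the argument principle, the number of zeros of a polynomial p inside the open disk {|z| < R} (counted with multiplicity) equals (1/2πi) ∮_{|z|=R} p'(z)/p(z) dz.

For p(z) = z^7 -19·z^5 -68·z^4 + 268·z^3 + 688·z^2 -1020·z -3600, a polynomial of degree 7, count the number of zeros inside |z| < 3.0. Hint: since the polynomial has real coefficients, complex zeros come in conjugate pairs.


The zeros of p are: (3 + 1i), (3 - 1i), (-3 + 3i), (-3 - 3i), (-2 + 1i), (-2 - 1i), 4.
Their magnitudes are: 3.162, 3.162, 4.243, 4.243, 2.236, 2.236, 4.
Zeros with |z| < R = 3.0: (-2 + 1i), (-2 - 1i).
Count = 2.
By the argument principle, (1/2πi) ∮_{|z|=R} p'(z)/p(z) dz equals exactly this count.

Number of zeros inside |z| < 3.0: 2.


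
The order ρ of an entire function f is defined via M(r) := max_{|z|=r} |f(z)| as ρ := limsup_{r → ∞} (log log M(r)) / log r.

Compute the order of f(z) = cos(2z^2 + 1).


Write cos(w) = (e^{iw} ± e^{−iw})/(2 or 2i), so |cos(w)| ≤ e^{|w|}. With w = 2z^2 + 1, |w| ≤ 2r^2 + 1 on |z|=r, giving M(r) ≤ e^{2r^2 + 1} and ρ ≤ 2. For the lower bound, choose z on |z|=r with 2z^2 purely imaginary of modulus 2r^2; then |cos(2z^2 + 1)| grows like e^{2r^2}/2, so ρ ≥ 2. Hence ρ = 2.
Therefore ρ = 2.

Order ρ = 2.


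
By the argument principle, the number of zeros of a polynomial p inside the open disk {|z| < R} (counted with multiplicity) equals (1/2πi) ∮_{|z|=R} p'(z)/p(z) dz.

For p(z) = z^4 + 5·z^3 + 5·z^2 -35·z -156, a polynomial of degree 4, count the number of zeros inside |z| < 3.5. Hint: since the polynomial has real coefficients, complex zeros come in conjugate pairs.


The zeros of p are: (-2 + 3i), (-2 - 3i), -4, 3.
Their magnitudes are: 3.606, 3.606, 4, 3.
Zeros with |z| < R = 3.5: 3.
Count = 1.
By the argument principle, (1/2πi) ∮_{|z|=R} p'(z)/p(z) dz equals exactly this count.

Number of zeros inside |z| < 3.5: 1.


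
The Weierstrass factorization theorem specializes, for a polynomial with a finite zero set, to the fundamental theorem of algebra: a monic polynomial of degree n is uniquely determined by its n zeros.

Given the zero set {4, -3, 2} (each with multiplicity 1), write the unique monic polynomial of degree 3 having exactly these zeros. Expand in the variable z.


The polynomial is p(z) = ∏_{α ∈ S} (z − α), where S = {4, -3, 2}.
Expanding the product yields: p(z) = z^3 -3·z^2 -10·z + 24.
The resulting polynomial has degree 3 and real coefficients as required.

p(z) = z^3 -3·z^2 -10·z + 24.


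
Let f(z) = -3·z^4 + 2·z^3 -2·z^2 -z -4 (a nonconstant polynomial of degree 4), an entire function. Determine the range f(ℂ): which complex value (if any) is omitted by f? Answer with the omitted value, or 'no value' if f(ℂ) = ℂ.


Little Picard bounds the complement of f(ℂ) to at most one point.
For every w ∈ ℂ, the equation p(z) − w = 0 is a nonconstant polynomial in z and hence has at least one root by the fundamental theorem of algebra. So p is surjective onto ℂ, omitting no value.

Omitted value: no value.


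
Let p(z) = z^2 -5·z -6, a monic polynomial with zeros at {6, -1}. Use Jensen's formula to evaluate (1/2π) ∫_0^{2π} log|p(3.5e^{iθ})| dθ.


Zeros: -1, 6; r = 3.5.
Inside |z| < r: -1. Outside (|z| ≥ r): 6.
p(0) = -6, so log|p(0)| = log(6) = 1.7918.
Apply Jensen: I(r) = log|p(0)| + Σ_k log(r/|z_k|), summed over zeros inside |z| < r.
  log(r/|z_k|) for z_k = -1: log(3.5/1) = 1.2528
  Outside zeros (6) contribute nothing to the Jensen sum.
Sum over inside zeros: 1.2528.
I(r) = log|p(0)| + (inside sum) = 1.7918 + 1.2528 = 3.0445.
Note: since some zeros are outside |z| ≤ r, the simplified n·log(r) form does NOT apply — only the inside zeros contribute.

I(r) ≈ 3.0445.


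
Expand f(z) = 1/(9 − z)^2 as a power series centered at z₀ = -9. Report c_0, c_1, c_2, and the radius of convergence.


Let w = z − z₀, so z = z₀ + w.
Then 9 − z = 9 − (z₀ + w) = (9 − z₀) − w = 18 − w.
f(z) = 1/(18 − w)^2 = (1/(18)^2) · (1 − w/(18))^{−2}.
By the binomial series (1−u)^{−2} = Σ_{n≥0} C(n+1, 1) u^n for |u|<1, with u = w/(18):
  c_n = C(n+1, 1) / (18)^(n+2).
  c_0 = 1/(18)^2 = 1/324.
  c_1 = 2/(18)^3 = 1/2916.
  c_2 = 3/(18)^4 = 1/34992.
The series is valid for |w/d| < 1, i.e. |z − z₀| < |d|.
Radius of convergence: R = |9 − z₀| = |18| = 18 (distance from z₀ to the singularity z = 9).

c_0 = 1/324, c_1 = 1/2916, c_2 = 1/34992; R = 18.


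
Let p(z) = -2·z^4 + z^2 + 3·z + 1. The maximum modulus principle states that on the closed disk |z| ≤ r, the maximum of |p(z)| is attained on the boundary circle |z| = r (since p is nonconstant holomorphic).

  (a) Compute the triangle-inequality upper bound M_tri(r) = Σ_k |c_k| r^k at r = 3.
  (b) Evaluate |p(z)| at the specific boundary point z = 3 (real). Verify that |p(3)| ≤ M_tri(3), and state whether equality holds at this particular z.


Coefficients: c_0 = 1, c_1 = 3, c_2 = 1, c_3 = 0, c_4 = -2. Radius r = 3.
Part (a). Triangle bound: M_tri(r) = Σ_k |c_k| r^k
  = |1|·3^0 + |3|·3^1 + |1|·3^2 + |0|·3^3 + |-2|·3^4
  = 1 + 9 + 9 + 0 + 162 = 181.
This bounds M(r) := max_{|z|=r} |p(z)| from above; equality holds iff all terms c_k z^k can be made to align in phase at a single z on |z|=r.
Part (b). At z = 3 (real, on the circle |z| = r):
  p(3) = (1)·3^0 + (3)·3^1 + (1)·3^2 + (0)·3^3 + (-2)·3^4 = -143.
  |p(3)| = 143.
Check: |p(3)| = 143 ≤ 181 = M_tri(3). ✓ Equality does not hold at z = 3 (the coefficients have mixed signs, so the terms do not all align in phase there).

M_tri(3) = 181; |p(3)| = 143; equality at z=3: no.
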